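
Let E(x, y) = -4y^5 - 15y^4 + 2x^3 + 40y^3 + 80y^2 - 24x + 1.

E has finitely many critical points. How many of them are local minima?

E separates as a function of x plus a function of y, so ∇E=0 decouples.
∂E/∂x = 6(x - 2)(x + 2) = 0 at x ∈ {-2, 2}; ∂E/∂y = -20y(y - 2)(y + 1)(y + 4) = 0 at y ∈ {-4, -1, 0, 2}.
The Hessian is diagonal: diag(E_xx, E_yy). Second derivatives: E_xx(-2)=-24, E_xx(2)=24; E_yy(-4)=1440, E_yy(-1)=-180, E_yy(0)=160, E_yy(2)=-720.
Local minima occur where both diagonal entries positive: (2, -4), (2, 0). Count: 2.

2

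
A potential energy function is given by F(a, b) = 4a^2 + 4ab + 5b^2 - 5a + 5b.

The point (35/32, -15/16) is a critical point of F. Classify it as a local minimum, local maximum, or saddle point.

The Hessian of F is constant: H = [[8, 4], [4, 10]].
det(H) = 8·10 − 4² = 64.
det(H) > 0 and tr(H) = 18 > 0, so H is positive definite and the point is a local minimum.

local minimum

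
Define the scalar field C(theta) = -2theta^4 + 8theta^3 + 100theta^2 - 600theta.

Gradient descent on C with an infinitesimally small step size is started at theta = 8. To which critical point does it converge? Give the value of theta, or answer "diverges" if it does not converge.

C'(theta) = -8(theta - 5)(theta - 3)(theta + 5), so C'(8) = -1560.
Gradient descent moves in the -C' direction, i.e. theta is increasing.
There is no critical point above theta=8, and C' keeps the same sign, so the iterate runs off to +∞.

diverges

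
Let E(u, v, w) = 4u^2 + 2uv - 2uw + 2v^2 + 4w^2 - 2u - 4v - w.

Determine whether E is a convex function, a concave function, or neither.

convex

E is quadratic, so its Hessian is the constant matrix H = [[8, 2, -2], [2, 4, 0], [-2, 0, 8]].
Leading principal minors: 8, 28, 208.
All positive ⇒ H ≻ 0 ⇒ convex.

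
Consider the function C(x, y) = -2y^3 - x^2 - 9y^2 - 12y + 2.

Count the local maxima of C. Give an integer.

1

C separates as a function of x plus a function of y, so ∇C=0 decouples.
∂C/∂x = -2x = 0 at x ∈ {0}; ∂C/∂y = -6(y + 1)(y + 2) = 0 at y ∈ {-2, -1}.
The Hessian is diagonal: diag(C_xx, C_yy). Second derivatives: C_xx(0)=-2; C_yy(-2)=6, C_yy(-1)=-6.
Local maxima occur where both diagonal entries negative: (0, -1). Count: 1.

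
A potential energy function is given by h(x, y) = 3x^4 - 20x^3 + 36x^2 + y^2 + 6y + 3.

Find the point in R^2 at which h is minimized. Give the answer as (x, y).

(0, -3)

h(x,y) separates as P(x) + Q(y) + 3, so its minimum is min P + min Q + 3.
P'(x) = 12x(x - 3)(x - 2) vanishes at x ∈ {0, 2, 3}; Q'(y) = 2y + 6 vanishes at y ∈ {-3}.
Local minima of P (where P''>0): P(0)=0, P(3)=27. Local minima of Q: Q(-3)=-9.
So the global minimum of h is P(0) + Q(-3) + 3 = 0 − 9 + 3 = -6, attained at (0, -3).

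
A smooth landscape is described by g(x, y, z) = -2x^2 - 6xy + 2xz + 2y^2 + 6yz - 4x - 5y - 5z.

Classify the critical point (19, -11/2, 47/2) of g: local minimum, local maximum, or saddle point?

saddle point

The Hessian is constant: H = [[-4, -6, 2], [-6, 4, 6], [2, 6, 0]].
Leading principal minors: Δ₁ = -4, Δ₂ = -52, Δ₃ = -16.
The minors fit neither the all-positive nor the alternating-sign pattern, so H is indefinite: a saddle point.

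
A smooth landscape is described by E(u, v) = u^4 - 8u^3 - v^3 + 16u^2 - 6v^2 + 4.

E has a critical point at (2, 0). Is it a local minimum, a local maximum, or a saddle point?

local maximum

The mixed partial ∂²E/∂u∂v is 0, so the Hessian at any point is diag(E_uu, E_vv) = diag(4(3u^2 - 12u + 8), -6(v + 2)).
At (2, 0): H = diag(-16, -12).
Both eigenvalues are negative, so H is negative definite: a local maximum.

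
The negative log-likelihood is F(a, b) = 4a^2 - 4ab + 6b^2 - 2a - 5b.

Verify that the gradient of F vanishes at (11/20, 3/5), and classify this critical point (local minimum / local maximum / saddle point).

local minimum

∇F = (8a - 4b - 2, -4a + 12b - 5); substituting (11/20, 3/5) gives ∇F = (0, 0), so (11/20, 3/5) is indeed a critical point.
The Hessian of F is constant: H = [[8, -4], [-4, 12]].
det(H) = 8·12 − (-4)² = 80.
det(H) > 0 and tr(H) = 20 > 0, so H is positive definite and the point is a local minimum.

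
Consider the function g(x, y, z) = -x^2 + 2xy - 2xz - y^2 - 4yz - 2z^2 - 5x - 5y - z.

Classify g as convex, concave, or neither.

neither

g is quadratic, so its Hessian is the constant matrix H = [[-2, 2, -2], [2, -2, -4], [-2, -4, -4]].
Leading principal minors: -2, 0, 72.
Neither pattern holds ⇒ H is indefinite ⇒ neither convex nor concave.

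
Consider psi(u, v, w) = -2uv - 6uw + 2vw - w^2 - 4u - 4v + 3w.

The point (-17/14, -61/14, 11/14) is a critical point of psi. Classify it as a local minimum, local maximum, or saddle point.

saddle point

The Hessian is constant: H = [[0, -2, -6], [-2, 0, 2], [-6, 2, -2]].
Leading principal minors: Δ₁ = 0, Δ₂ = -4, Δ₃ = 56.
The minors fit neither the all-positive nor the alternating-sign pattern, so H is indefinite: a saddle point.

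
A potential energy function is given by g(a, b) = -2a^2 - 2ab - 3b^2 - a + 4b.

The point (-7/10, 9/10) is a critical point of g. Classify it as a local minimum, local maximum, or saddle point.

The Hessian of g is constant: H = [[-4, -2], [-2, -6]].
det(H) = (-4)·(-6) − (-2)² = 20.
det(H) > 0 and tr(H) = -10 < 0, so H is negative definite and the point is a local maximum.

local maximum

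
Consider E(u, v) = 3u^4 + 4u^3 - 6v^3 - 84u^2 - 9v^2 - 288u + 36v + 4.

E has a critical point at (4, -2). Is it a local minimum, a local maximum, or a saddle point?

The mixed partial ∂²E/∂u∂v is 0, so the Hessian at any point is diag(E_uu, E_vv) = diag(12(3u^2 + 2u - 14), -18(2v + 1)).
At (4, -2): H = diag(504, 54).
Both eigenvalues are positive, so H is positive definite: a local minimum.

local minimum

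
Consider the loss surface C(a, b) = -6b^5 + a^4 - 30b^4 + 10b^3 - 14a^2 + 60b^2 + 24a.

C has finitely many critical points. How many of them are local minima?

4

C separates as a function of a plus a function of b, so ∇C=0 decouples.
∂C/∂a = 4(a - 2)(a - 1)(a + 3) = 0 at a ∈ {-3, 1, 2}; ∂C/∂b = -30b(b - 1)(b + 1)(b + 4) = 0 at b ∈ {-4, -1, 0, 1}.
The Hessian is diagonal: diag(C_aa, C_bb). Second derivatives: C_aa(-3)=80, C_aa(1)=-16, C_aa(2)=20; C_bb(-4)=1800, C_bb(-1)=-180, C_bb(0)=120, C_bb(1)=-300.
Local minima occur where both diagonal entries positive: (-3, -4), (-3, 0), (2, -4), (2, 0). Count: 4.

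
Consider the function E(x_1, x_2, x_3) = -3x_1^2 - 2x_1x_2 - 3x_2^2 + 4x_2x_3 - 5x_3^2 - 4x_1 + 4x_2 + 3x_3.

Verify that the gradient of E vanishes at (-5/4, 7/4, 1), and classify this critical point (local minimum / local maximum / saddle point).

local maximum

∇E = (-6x_1 - 2x_2 - 4, -2x_1 - 6x_2 + 4x_3 + 4, 4x_2 - 10x_3 + 3); substituting (-5/4, 7/4, 1) gives ∇E = (0, 0, 0), so (-5/4, 7/4, 1) is indeed a critical point.
The Hessian is constant: H = [[-6, -2, 0], [-2, -6, 4], [0, 4, -10]].
Leading principal minors: Δ₁ = -6, Δ₂ = 32, Δ₃ = -224.
The minors alternate sign starting negative (−, +, −), so H is negative definite: a local maximum.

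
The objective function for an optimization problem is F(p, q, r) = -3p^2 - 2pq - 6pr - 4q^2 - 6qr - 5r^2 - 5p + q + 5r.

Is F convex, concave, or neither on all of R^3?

concave

F is quadratic, so its Hessian is the constant matrix H = [[-6, -2, -6], [-2, -8, -6], [-6, -6, -10]].
Leading principal minors: -6, 44, -80.
Signs alternate −, +, − ⇒ H ≺ 0 ⇒ concave.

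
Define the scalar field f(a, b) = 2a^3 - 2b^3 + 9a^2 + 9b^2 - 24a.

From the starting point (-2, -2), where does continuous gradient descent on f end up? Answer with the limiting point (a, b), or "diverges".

f is separable, so gradient descent decouples: a follows -∂f/∂a, b follows -∂f/∂b.
∂f/∂a = 6(a - 1)(a + 4); at a=-2 this is -36, so a increases.
∂f/∂b = -6b(b - 3); at b=-2 this is -60, so b increases.
a converges to its nearest critical value 1 (a local min of the a-part); b converges to 0. The iterate converges to (1, 0).

(1, 0)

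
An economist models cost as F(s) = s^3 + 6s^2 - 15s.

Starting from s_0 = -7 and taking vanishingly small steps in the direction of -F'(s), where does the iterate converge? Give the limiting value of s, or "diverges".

F'(s) = 3(s - 1)(s + 5), so F'(-7) = 48.
Gradient descent moves in the -F' direction, i.e. s is decreasing.
There is no critical point below s=-7, and F' keeps the same sign, so the iterate runs off to −∞.

diverges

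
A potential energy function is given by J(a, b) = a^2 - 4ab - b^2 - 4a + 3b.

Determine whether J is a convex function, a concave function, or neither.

J is quadratic, so its Hessian is the constant matrix H = [[2, -4], [-4, -2]].
det(H) = -20, tr(H) = 0.
det(H) < 0, so H is indefinite: neither convex nor concave.

neither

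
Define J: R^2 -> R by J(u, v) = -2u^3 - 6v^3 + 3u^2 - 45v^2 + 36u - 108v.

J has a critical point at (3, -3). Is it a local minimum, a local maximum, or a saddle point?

saddle point

The mixed partial ∂²J/∂u∂v is 0, so the Hessian at any point is diag(J_uu, J_vv) = diag(6(-2u + 1), -18(2v + 5)).
At (3, -3): H = diag(-30, 18).
The eigenvalues have opposite signs, so H is indefinite: a saddle point.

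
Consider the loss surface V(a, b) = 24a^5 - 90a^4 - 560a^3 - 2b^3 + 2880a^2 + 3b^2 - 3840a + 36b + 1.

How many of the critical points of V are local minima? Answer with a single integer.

V separates as a function of a plus a function of b, so ∇V=0 decouples.
∂V/∂a = 120(a - 4)(a - 2)(a - 1)(a + 4) = 0 at a ∈ {-4, 1, 2, 4}; ∂V/∂b = -6(b - 3)(b + 2) = 0 at b ∈ {-2, 3}.
The Hessian is diagonal: diag(V_aa, V_bb). Second derivatives: V_aa(-4)=-28800, V_aa(1)=1800, V_aa(2)=-1440, V_aa(4)=5760; V_bb(-2)=30, V_bb(3)=-30.
Local minima occur where both diagonal entries positive: (1, -2), (4, -2). Count: 2.

2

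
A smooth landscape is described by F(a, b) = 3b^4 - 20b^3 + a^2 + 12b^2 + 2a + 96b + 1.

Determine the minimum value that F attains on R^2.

F(a,b) separates as P(a) + Q(b) + 1, so its minimum is min P + min Q + 1.
P'(a) = 2a + 2 vanishes at a ∈ {-1}; Q'(b) = 12(b - 4)(b - 2)(b + 1) vanishes at b ∈ {-1, 2, 4}.
Local minima of P (where P''>0): P(-1)=-1. Local minima of Q: Q(-1)=-61, Q(4)=64.
So the global minimum of F is P(-1) + Q(-1) + 1 = -1 − 61 + 1 = -61, attained at (-1, -1).

-61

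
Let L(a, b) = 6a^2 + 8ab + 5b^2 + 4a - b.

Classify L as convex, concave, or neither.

L is quadratic, so its Hessian is the constant matrix H = [[12, 8], [8, 10]].
det(H) = 56, tr(H) = 22.
det(H) > 0 and tr(H) > 0, so H is positive definite everywhere: convex.

convex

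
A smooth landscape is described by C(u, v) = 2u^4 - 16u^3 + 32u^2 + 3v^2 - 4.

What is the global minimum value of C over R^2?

-4

C(u,v) separates as P(u) + Q(v) − 4, so its minimum is min P + min Q − 4.
P'(u) = 8u(u - 4)(u - 2) vanishes at u ∈ {0, 2, 4}; Q'(v) = 6v vanishes at v ∈ {0}.
Local minima of P (where P''>0): P(0)=0, P(4)=0. Local minima of Q: Q(0)=0.
So the global minimum of C is P(0) + Q(0) − 4 = 0 + 0 − 4 = -4, attained at (0, 0).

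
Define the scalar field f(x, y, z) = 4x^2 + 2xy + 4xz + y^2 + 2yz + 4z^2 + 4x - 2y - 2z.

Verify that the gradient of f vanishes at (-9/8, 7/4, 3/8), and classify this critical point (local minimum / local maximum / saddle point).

local minimum

∇f = (8x + 2y + 4z + 4, 2x + 2y + 2z - 2, 4x + 2y + 8z - 2); substituting (-9/8, 7/4, 3/8) gives ∇f = (0, 0, 0), so (-9/8, 7/4, 3/8) is indeed a critical point.
The Hessian is constant: H = [[8, 2, 4], [2, 2, 2], [4, 2, 8]].
Leading principal minors: Δ₁ = 8, Δ₂ = 12, Δ₃ = 64.
All leading minors are positive, so H is positive definite: a local minimum.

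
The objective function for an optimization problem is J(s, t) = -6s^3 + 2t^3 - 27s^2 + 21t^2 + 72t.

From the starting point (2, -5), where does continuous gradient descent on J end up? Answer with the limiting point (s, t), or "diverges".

J is separable, so gradient descent decouples: s follows -∂J/∂s, t follows -∂J/∂t.
∂J/∂s = -18s(s + 3); at s=2 this is -180, so s increases.
∂J/∂t = 6(t + 3)(t + 4); at t=-5 this is 12, so t decreases.
The s-coordinate has no critical point in that direction and runs off to infinity.

diverges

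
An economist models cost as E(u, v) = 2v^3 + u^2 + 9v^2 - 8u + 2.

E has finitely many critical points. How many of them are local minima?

1

E separates as a function of u plus a function of v, so ∇E=0 decouples.
∂E/∂u = 2(u - 4) = 0 at u ∈ {4}; ∂E/∂v = 6v(v + 3) = 0 at v ∈ {-3, 0}.
The Hessian is diagonal: diag(E_uu, E_vv). Second derivatives: E_uu(4)=2; E_vv(-3)=-18, E_vv(0)=18.
Local minima occur where both diagonal entries positive: (4, 0). Count: 1.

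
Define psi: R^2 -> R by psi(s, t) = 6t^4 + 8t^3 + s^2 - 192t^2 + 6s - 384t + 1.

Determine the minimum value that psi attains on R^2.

-2568

psi(s,t) separates as P(s) + Q(t) + 1, so its minimum is min P + min Q + 1.
P'(s) = 2s + 6 vanishes at s ∈ {-3}; Q'(t) = 24(t - 4)(t + 1)(t + 4) vanishes at t ∈ {-4, -1, 4}.
Local minima of P (where P''>0): P(-3)=-9. Local minima of Q: Q(-4)=-512, Q(4)=-2560.
So the global minimum of psi is P(-3) + Q(4) + 1 = -9 − 2560 + 1 = -2568, attained at (-3, 4).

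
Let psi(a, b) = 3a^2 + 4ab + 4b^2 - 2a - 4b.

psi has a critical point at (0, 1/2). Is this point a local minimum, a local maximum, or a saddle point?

local minimum

The Hessian of psi is constant: H = [[6, 4], [4, 8]].
det(H) = 6·8 − 4² = 32.
det(H) > 0 and tr(H) = 14 > 0, so H is positive definite and the point is a local minimum.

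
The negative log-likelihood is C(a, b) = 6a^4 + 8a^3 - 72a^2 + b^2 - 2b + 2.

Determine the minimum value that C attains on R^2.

C(a,b) separates as P(a) + Q(b) + 2, so its minimum is min P + min Q + 2.
P'(a) = 24a(a - 2)(a + 3) vanishes at a ∈ {-3, 0, 2}; Q'(b) = 2b - 2 vanishes at b ∈ {1}.
Local minima of P (where P''>0): P(-3)=-378, P(2)=-128. Local minima of Q: Q(1)=-1.
So the global minimum of C is P(-3) + Q(1) + 2 = -378 − 1 + 2 = -377, attained at (-3, 1).

-377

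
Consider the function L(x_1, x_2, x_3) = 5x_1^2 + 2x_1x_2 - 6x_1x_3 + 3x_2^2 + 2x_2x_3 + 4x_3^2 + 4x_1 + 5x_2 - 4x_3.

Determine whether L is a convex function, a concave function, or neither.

L is quadratic, so its Hessian is the constant matrix H = [[10, 2, -6], [2, 6, 2], [-6, 2, 8]].
Leading principal minors: 10, 56, 144.
All positive ⇒ H ≻ 0 ⇒ convex.

convex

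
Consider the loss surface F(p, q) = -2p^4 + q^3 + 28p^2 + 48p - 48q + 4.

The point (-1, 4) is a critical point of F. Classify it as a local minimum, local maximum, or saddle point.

The mixed partial ∂²F/∂p∂q is 0, so the Hessian at any point is diag(F_pp, F_qq) = diag(8(-3p^2 + 7), 6q).
At (-1, 4): H = diag(32, 24).
Both eigenvalues are positive, so H is positive definite: a local minimum.

local minimum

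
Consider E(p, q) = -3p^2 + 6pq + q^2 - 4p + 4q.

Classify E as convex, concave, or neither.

neither

E is quadratic, so its Hessian is the constant matrix H = [[-6, 6], [6, 2]].
det(H) = -48, tr(H) = -4.
det(H) < 0, so H is indefinite: neither convex nor concave.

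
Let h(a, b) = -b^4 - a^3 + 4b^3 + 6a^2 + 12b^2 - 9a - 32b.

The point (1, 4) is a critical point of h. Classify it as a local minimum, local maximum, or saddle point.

The mixed partial ∂²h/∂a∂b is 0, so the Hessian at any point is diag(h_aa, h_bb) = diag(6(-a + 2), 12(-b^2 + 2b + 2)).
At (1, 4): H = diag(6, -72).
The eigenvalues have opposite signs, so H is indefinite: a saddle point.

saddle point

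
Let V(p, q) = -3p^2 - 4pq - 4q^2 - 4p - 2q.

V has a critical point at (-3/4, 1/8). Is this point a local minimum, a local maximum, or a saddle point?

local maximum

The Hessian of V is constant: H = [[-6, -4], [-4, -8]].
det(H) = (-6)·(-8) − (-4)² = 32.
det(H) > 0 and tr(H) = -14 < 0, so H is negative definite and the point is a local maximum.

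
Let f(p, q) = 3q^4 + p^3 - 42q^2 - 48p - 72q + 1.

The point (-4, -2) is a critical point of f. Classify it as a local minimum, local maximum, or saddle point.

saddle point

The mixed partial ∂²f/∂p∂q is 0, so the Hessian at any point is diag(f_pp, f_qq) = diag(6p, 12(3q^2 - 7)).
At (-4, -2): H = diag(-24, 60).
The eigenvalues have opposite signs, so H is indefinite: a saddle point.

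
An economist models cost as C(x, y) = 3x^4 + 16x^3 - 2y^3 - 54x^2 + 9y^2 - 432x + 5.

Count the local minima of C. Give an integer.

2

C separates as a function of x plus a function of y, so ∇C=0 decouples.
∂C/∂x = 12(x - 3)(x + 3)(x + 4) = 0 at x ∈ {-4, -3, 3}; ∂C/∂y = -6y(y - 3) = 0 at y ∈ {0, 3}.
The Hessian is diagonal: diag(C_xx, C_yy). Second derivatives: C_xx(-4)=84, C_xx(-3)=-72, C_xx(3)=504; C_yy(0)=18, C_yy(3)=-18.
Local minima occur where both diagonal entries positive: (-4, 0), (3, 0). Count: 2.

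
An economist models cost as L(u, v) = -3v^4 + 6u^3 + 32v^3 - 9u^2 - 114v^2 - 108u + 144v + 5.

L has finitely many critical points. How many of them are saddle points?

L separates as a function of u plus a function of v, so ∇L=0 decouples.
∂L/∂u = 18(u - 3)(u + 2) = 0 at u ∈ {-2, 3}; ∂L/∂v = -12(v - 4)(v - 3)(v - 1) = 0 at v ∈ {1, 3, 4}.
The Hessian is diagonal: diag(L_uu, L_vv). Second derivatives: L_uu(-2)=-90, L_uu(3)=90; L_vv(1)=-72, L_vv(3)=24, L_vv(4)=-36.
Saddle points occur where the two diagonal entries have opposite signs: (-2, 3), (3, 1), (3, 4). Count: 3.

3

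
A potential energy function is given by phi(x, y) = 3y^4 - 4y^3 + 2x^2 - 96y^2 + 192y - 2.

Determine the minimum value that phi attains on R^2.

-1282

phi(x,y) separates as P(x) + Q(y) − 2, so its minimum is min P + min Q − 2.
P'(x) = 4x vanishes at x ∈ {0}; Q'(y) = 12(y - 4)(y - 1)(y + 4) vanishes at y ∈ {-4, 1, 4}.
Local minima of P (where P''>0): P(0)=0. Local minima of Q: Q(-4)=-1280, Q(4)=-256.
So the global minimum of phi is P(0) + Q(-4) − 2 = 0 − 1280 − 2 = -1282, attained at (0, -4).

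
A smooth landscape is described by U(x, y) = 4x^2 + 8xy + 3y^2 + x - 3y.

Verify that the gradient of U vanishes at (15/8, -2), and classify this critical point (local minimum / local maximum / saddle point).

∇U = (8x + 8y + 1, 8x + 6y - 3); substituting (15/8, -2) gives ∇U = (0, 0), so (15/8, -2) is indeed a critical point.
The Hessian of U is constant: H = [[8, 8], [8, 6]].
det(H) = 8·6 − 8² = -16.
Since det(H) < 0, H is indefinite and the critical point is a saddle point.

saddle point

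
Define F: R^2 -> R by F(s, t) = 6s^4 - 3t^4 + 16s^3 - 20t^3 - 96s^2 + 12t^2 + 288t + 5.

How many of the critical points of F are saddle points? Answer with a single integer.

F separates as a function of s plus a function of t, so ∇F=0 decouples.
∂F/∂s = 24s(s - 2)(s + 4) = 0 at s ∈ {-4, 0, 2}; ∂F/∂t = -12(t - 2)(t + 3)(t + 4) = 0 at t ∈ {-4, -3, 2}.
The Hessian is diagonal: diag(F_ss, F_tt). Second derivatives: F_ss(-4)=576, F_ss(0)=-192, F_ss(2)=288; F_tt(-4)=-72, F_tt(-3)=60, F_tt(2)=-360.
Saddle points occur where the two diagonal entries have opposite signs: (-4, -4), (-4, 2), (0, -3), (2, -4), (2, 2). Count: 5.

5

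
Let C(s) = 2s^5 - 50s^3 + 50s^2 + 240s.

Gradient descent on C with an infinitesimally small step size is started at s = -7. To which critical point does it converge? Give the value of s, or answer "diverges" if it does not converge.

C'(s) = 10(s - 3)(s - 2)(s + 1)(s + 4), so C'(-7) = 16200.
Gradient descent moves in the -C' direction, i.e. s is decreasing.
There is no critical point below s=-7, and C' keeps the same sign, so the iterate runs off to −∞.

diverges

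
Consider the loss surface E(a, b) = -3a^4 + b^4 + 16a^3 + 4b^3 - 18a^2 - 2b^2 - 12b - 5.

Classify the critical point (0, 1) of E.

saddle point

The mixed partial ∂²E/∂a∂b is 0, so the Hessian at any point is diag(E_aa, E_bb) = diag(12(-3a^2 + 8a - 3), 4(3b^2 + 6b - 1)).
At (0, 1): H = diag(-36, 32).
The eigenvalues have opposite signs, so H is indefinite: a saddle point.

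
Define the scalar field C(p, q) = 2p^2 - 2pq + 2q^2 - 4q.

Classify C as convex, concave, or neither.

convex

C is quadratic, so its Hessian is the constant matrix H = [[4, -2], [-2, 4]].
det(H) = 12, tr(H) = 8.
det(H) > 0 and tr(H) > 0, so H is positive definite everywhere: convex.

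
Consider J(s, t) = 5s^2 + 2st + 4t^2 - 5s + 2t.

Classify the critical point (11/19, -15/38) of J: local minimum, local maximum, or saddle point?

local minimum

The Hessian of J is constant: H = [[10, 2], [2, 8]].
det(H) = 10·8 − 2² = 76.
det(H) > 0 and tr(H) = 18 > 0, so H is positive definite and the point is a local minimum.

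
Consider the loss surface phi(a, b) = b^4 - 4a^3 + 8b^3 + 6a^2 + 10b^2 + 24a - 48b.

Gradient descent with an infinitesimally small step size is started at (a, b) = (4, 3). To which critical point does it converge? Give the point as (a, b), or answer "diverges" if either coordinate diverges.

diverges

phi is separable, so gradient descent decouples: a follows -∂phi/∂a, b follows -∂phi/∂b.
∂phi/∂a = -12(a - 2)(a + 1); at a=4 this is -120, so a increases.
∂phi/∂b = 4(b - 1)(b + 3)(b + 4); at b=3 this is 336, so b decreases.
The a-coordinate has no critical point in that direction and runs off to infinity.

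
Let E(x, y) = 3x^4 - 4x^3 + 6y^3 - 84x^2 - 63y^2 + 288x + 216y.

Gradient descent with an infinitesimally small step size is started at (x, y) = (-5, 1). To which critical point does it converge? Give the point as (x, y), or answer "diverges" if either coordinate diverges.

E is separable, so gradient descent decouples: x follows -∂E/∂x, y follows -∂E/∂y.
∂E/∂x = 12(x - 3)(x - 2)(x + 4); at x=-5 this is -672, so x increases.
∂E/∂y = 18(y - 4)(y - 3); at y=1 this is 108, so y decreases.
The y-coordinate has no critical point in that direction and runs off to infinity.

diverges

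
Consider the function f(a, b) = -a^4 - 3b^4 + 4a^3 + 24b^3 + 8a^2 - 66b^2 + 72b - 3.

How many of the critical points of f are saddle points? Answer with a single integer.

4

f separates as a function of a plus a function of b, so ∇f=0 decouples.
∂f/∂a = -4a(a - 4)(a + 1) = 0 at a ∈ {-1, 0, 4}; ∂f/∂b = -12(b - 3)(b - 2)(b - 1) = 0 at b ∈ {1, 2, 3}.
The Hessian is diagonal: diag(f_aa, f_bb). Second derivatives: f_aa(-1)=-20, f_aa(0)=16, f_aa(4)=-80; f_bb(1)=-24, f_bb(2)=12, f_bb(3)=-24.
Saddle points occur where the two diagonal entries have opposite signs: (-1, 2), (0, 1), (0, 3), (4, 2). Count: 4.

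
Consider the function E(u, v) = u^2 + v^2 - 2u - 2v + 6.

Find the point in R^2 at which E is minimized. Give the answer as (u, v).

E(u,v) separates as P(u) + Q(v) + 6, so its minimum is min P + min Q + 6.
P'(u) = 2u - 2 vanishes at u ∈ {1}; Q'(v) = 2v - 2 vanishes at v ∈ {1}.
Local minima of P (where P''>0): P(1)=-1. Local minima of Q: Q(1)=-1.
So the global minimum of E is P(1) + Q(1) + 6 = -1 − 1 + 6 = 4, attained at (1, 1).

(1, 1)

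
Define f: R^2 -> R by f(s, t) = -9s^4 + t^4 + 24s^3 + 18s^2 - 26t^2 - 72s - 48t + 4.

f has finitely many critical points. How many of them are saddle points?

5

f separates as a function of s plus a function of t, so ∇f=0 decouples.
∂f/∂s = -36(s - 2)(s - 1)(s + 1) = 0 at s ∈ {-1, 1, 2}; ∂f/∂t = 4(t - 4)(t + 1)(t + 3) = 0 at t ∈ {-3, -1, 4}.
The Hessian is diagonal: diag(f_ss, f_tt). Second derivatives: f_ss(-1)=-216, f_ss(1)=72, f_ss(2)=-108; f_tt(-3)=56, f_tt(-1)=-40, f_tt(4)=140.
Saddle points occur where the two diagonal entries have opposite signs: (-1, -3), (-1, 4), (1, -1), (2, -3), (2, 4). Count: 5.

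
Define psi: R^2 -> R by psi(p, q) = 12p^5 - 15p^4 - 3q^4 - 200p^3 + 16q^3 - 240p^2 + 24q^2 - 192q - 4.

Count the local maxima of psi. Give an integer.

psi separates as a function of p plus a function of q, so ∇psi=0 decouples.
∂psi/∂p = 60p(p - 4)(p + 1)(p + 2) = 0 at p ∈ {-2, -1, 0, 4}; ∂psi/∂q = -12(q - 4)(q - 2)(q + 2) = 0 at q ∈ {-2, 2, 4}.
The Hessian is diagonal: diag(psi_pp, psi_qq). Second derivatives: psi_pp(-2)=-720, psi_pp(-1)=300, psi_pp(0)=-480, psi_pp(4)=7200; psi_qq(-2)=-288, psi_qq(2)=96, psi_qq(4)=-144.
Local maxima occur where both diagonal entries negative: (-2, -2), (-2, 4), (0, -2), (0, 4). Count: 4.

4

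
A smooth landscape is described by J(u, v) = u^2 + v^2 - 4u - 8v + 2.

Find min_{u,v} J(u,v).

-18

J(u,v) separates as P(u) + Q(v) + 2, so its minimum is min P + min Q + 2.
P'(u) = 2u - 4 vanishes at u ∈ {2}; Q'(v) = 2v - 8 vanishes at v ∈ {4}.
Local minima of P (where P''>0): P(2)=-4. Local minima of Q: Q(4)=-16.
So the global minimum of J is P(2) + Q(4) + 2 = -4 − 16 + 2 = -18, attained at (2, 4).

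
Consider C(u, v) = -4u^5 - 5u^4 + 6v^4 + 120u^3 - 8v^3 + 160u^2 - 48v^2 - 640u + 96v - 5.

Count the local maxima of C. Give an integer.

C separates as a function of u plus a function of v, so ∇C=0 decouples.
∂C/∂u = -20(u - 4)(u - 1)(u + 2)(u + 4) = 0 at u ∈ {-4, -2, 1, 4}; ∂C/∂v = 24(v - 2)(v - 1)(v + 2) = 0 at v ∈ {-2, 1, 2}.
The Hessian is diagonal: diag(C_uu, C_vv). Second derivatives: C_uu(-4)=1600, C_uu(-2)=-720, C_uu(1)=900, C_uu(4)=-2880; C_vv(-2)=288, C_vv(1)=-72, C_vv(2)=96.
Local maxima occur where both diagonal entries negative: (-2, 1), (4, 1). Count: 2.

2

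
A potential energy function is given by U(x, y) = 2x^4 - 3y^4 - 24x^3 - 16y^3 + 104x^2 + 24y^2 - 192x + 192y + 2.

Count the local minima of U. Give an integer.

2

U separates as a function of x plus a function of y, so ∇U=0 decouples.
∂U/∂x = 8(x - 4)(x - 3)(x - 2) = 0 at x ∈ {2, 3, 4}; ∂U/∂y = -12(y - 2)(y + 2)(y + 4) = 0 at y ∈ {-4, -2, 2}.
The Hessian is diagonal: diag(U_xx, U_yy). Second derivatives: U_xx(2)=16, U_xx(3)=-8, U_xx(4)=16; U_yy(-4)=-144, U_yy(-2)=96, U_yy(2)=-288.
Local minima occur where both diagonal entries positive: (2, -2), (4, -2). Count: 2.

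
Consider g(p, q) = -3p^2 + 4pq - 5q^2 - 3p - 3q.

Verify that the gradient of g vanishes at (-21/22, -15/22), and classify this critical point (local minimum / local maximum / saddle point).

∇g = (-6p + 4q - 3, 4p - 10q - 3); substituting (-21/22, -15/22) gives ∇g = (0, 0), so (-21/22, -15/22) is indeed a critical point.
The Hessian of g is constant: H = [[-6, 4], [4, -10]].
det(H) = (-6)·(-10) − 4² = 44.
det(H) > 0 and tr(H) = -16 < 0, so H is negative definite and the point is a local maximum.

local maximum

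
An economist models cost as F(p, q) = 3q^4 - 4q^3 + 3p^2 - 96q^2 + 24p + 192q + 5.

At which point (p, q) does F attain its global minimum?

F(p,q) separates as A(p) + B(q) + 5, so its minimum is min A + min B + 5.
A'(p) = 6p + 24 vanishes at p ∈ {-4}; B'(q) = 12(q - 4)(q - 1)(q + 4) vanishes at q ∈ {-4, 1, 4}.
Local minima of A (where A''>0): A(-4)=-48. Local minima of B: B(-4)=-1280, B(4)=-256.
So the global minimum of F is A(-4) + B(-4) + 5 = -48 − 1280 + 5 = -1323, attained at (-4, -4).

(-4, -4)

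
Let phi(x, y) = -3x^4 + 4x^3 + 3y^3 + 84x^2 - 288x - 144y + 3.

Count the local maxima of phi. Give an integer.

phi separates as a function of x plus a function of y, so ∇phi=0 decouples.
∂phi/∂x = -12(x - 3)(x - 2)(x + 4) = 0 at x ∈ {-4, 2, 3}; ∂phi/∂y = 9(y - 4)(y + 4) = 0 at y ∈ {-4, 4}.
The Hessian is diagonal: diag(phi_xx, phi_yy). Second derivatives: phi_xx(-4)=-504, phi_xx(2)=72, phi_xx(3)=-84; phi_yy(-4)=-72, phi_yy(4)=72.
Local maxima occur where both diagonal entries negative: (-4, -4), (3, -4). Count: 2.

2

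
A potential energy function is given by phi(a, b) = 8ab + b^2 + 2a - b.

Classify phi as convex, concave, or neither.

phi is quadratic, so its Hessian is the constant matrix H = [[0, 8], [8, 2]].
det(H) = -64, tr(H) = 2.
det(H) < 0, so H is indefinite: neither convex nor concave.

neither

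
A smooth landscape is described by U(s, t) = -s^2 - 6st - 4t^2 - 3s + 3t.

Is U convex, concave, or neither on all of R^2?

neither

U is quadratic, so its Hessian is the constant matrix H = [[-2, -6], [-6, -8]].
det(H) = -20, tr(H) = -10.
det(H) < 0, so H is indefinite: neither convex nor concave.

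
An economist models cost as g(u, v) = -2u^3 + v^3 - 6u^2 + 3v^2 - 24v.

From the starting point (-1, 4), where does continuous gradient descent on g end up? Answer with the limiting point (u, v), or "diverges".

g is separable, so gradient descent decouples: u follows -∂g/∂u, v follows -∂g/∂v.
∂g/∂u = -6u(u + 2); at u=-1 this is 6, so u decreases.
∂g/∂v = 3(v - 2)(v + 4); at v=4 this is 48, so v decreases.
u converges to its nearest critical value -2 (a local min of the u-part); v converges to 2. The iterate converges to (-2, 2).

(-2, 2)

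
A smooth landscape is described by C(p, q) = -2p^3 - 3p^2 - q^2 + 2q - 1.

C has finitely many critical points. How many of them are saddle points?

C separates as a function of p plus a function of q, so ∇C=0 decouples.
∂C/∂p = -6p(p + 1) = 0 at p ∈ {-1, 0}; ∂C/∂q = -2(q - 1) = 0 at q ∈ {1}.
The Hessian is diagonal: diag(C_pp, C_qq). Second derivatives: C_pp(-1)=6, C_pp(0)=-6; C_qq(1)=-2.
Saddle points occur where the two diagonal entries have opposite signs: (-1, 1). Count: 1.

1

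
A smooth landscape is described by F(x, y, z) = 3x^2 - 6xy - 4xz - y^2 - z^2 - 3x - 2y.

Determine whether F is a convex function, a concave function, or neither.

neither

F is quadratic, so its Hessian is the constant matrix H = [[6, -6, -4], [-6, -2, 0], [-4, 0, -2]].
Leading principal minors: 6, -48, 128.
Neither pattern holds ⇒ H is indefinite ⇒ neither convex nor concave.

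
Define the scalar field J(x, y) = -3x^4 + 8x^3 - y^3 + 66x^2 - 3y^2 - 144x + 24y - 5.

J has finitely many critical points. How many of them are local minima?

1

J separates as a function of x plus a function of y, so ∇J=0 decouples.
∂J/∂x = -12(x - 4)(x - 1)(x + 3) = 0 at x ∈ {-3, 1, 4}; ∂J/∂y = -3(y - 2)(y + 4) = 0 at y ∈ {-4, 2}.
The Hessian is diagonal: diag(J_xx, J_yy). Second derivatives: J_xx(-3)=-336, J_xx(1)=144, J_xx(4)=-252; J_yy(-4)=18, J_yy(2)=-18.
Local minima occur where both diagonal entries positive: (1, -4). Count: 1.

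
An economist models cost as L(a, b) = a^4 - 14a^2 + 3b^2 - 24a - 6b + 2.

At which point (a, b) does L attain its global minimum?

L(a,b) separates as P(a) + Q(b) + 2, so its minimum is min P + min Q + 2.
P'(a) = 4(a - 3)(a + 1)(a + 2) vanishes at a ∈ {-2, -1, 3}; Q'(b) = 6b - 6 vanishes at b ∈ {1}.
Local minima of P (where P''>0): P(-2)=8, P(3)=-117. Local minima of Q: Q(1)=-3.
So the global minimum of L is P(3) + Q(1) + 2 = -117 − 3 + 2 = -118, attained at (3, 1).

(3, 1)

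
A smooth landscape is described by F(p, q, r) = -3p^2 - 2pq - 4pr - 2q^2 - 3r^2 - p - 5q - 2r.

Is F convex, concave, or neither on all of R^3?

F is quadratic, so its Hessian is the constant matrix H = [[-6, -2, -4], [-2, -4, 0], [-4, 0, -6]].
Leading principal minors: -6, 20, -56.
Signs alternate −, +, − ⇒ H ≺ 0 ⇒ concave.

concave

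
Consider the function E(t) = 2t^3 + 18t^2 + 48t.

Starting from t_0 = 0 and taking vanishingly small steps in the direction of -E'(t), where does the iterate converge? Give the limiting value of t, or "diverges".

-2

E'(t) = 6(t + 2)(t + 4), so E'(0) = 48.
Gradient descent moves in the -E' direction, i.e. t is decreasing.
The nearest critical point in that direction is t = -2, where E'' = 12 > 0 (a local minimum). The iterate converges there.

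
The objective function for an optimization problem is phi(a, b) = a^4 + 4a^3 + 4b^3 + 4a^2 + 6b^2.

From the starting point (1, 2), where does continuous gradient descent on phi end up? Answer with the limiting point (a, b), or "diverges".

phi is separable, so gradient descent decouples: a follows -∂phi/∂a, b follows -∂phi/∂b.
∂phi/∂a = 4a(a + 1)(a + 2); at a=1 this is 24, so a decreases.
∂phi/∂b = 12b(b + 1); at b=2 this is 72, so b decreases.
a converges to its nearest critical value 0 (a local min of the a-part); b converges to 0. The iterate converges to (0, 0).

(0, 0)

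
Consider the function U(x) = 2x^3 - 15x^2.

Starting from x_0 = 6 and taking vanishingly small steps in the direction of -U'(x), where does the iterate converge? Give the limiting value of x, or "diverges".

5

U'(x) = 6x(x - 5), so U'(6) = 36.
Gradient descent moves in the -U' direction, i.e. x is decreasing.
The nearest critical point in that direction is x = 5, where U'' = 30 > 0 (a local minimum). The iterate converges there.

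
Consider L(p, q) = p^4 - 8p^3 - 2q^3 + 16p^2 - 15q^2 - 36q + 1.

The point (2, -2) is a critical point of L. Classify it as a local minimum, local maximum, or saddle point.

The mixed partial ∂²L/∂p∂q is 0, so the Hessian at any point is diag(L_pp, L_qq) = diag(4(3p^2 - 12p + 8), -6(2q + 5)).
At (2, -2): H = diag(-16, -6).
Both eigenvalues are negative, so H is negative definite: a local maximum.

local maximum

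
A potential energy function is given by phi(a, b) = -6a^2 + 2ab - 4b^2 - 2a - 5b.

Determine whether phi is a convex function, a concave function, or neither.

concave

phi is quadratic, so its Hessian is the constant matrix H = [[-12, 2], [2, -8]].
det(H) = 92, tr(H) = -20.
det(H) > 0 and tr(H) < 0, so H is negative definite everywhere: concave.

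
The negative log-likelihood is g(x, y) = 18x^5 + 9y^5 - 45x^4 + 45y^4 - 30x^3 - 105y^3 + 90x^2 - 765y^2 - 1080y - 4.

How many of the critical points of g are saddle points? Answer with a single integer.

8

g separates as a function of x plus a function of y, so ∇g=0 decouples.
∂g/∂x = 90x(x - 2)(x - 1)(x + 1) = 0 at x ∈ {-1, 0, 1, 2}; ∂g/∂y = 45(y - 3)(y + 1)(y + 2)(y + 4) = 0 at y ∈ {-4, -2, -1, 3}.
The Hessian is diagonal: diag(g_xx, g_yy). Second derivatives: g_xx(-1)=-540, g_xx(0)=180, g_xx(1)=-180, g_xx(2)=540; g_yy(-4)=-1890, g_yy(-2)=450, g_yy(-1)=-540, g_yy(3)=6300.
Saddle points occur where the two diagonal entries have opposite signs: (-1, -2), (-1, 3), (0, -4), (0, -1), (1, -2), (1, 3), (2, -4), (2, -1). Count: 8.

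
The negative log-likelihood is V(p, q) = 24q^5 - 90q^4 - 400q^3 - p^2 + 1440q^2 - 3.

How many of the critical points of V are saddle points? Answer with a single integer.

2

V separates as a function of p plus a function of q, so ∇V=0 decouples.
∂V/∂p = -2p = 0 at p ∈ {0}; ∂V/∂q = 120q(q - 4)(q - 2)(q + 3) = 0 at q ∈ {-3, 0, 2, 4}.
The Hessian is diagonal: diag(V_pp, V_qq). Second derivatives: V_pp(0)=-2; V_qq(-3)=-12600, V_qq(0)=2880, V_qq(2)=-2400, V_qq(4)=6720.
Saddle points occur where the two diagonal entries have opposite signs: (0, 0), (0, 4). Count: 2.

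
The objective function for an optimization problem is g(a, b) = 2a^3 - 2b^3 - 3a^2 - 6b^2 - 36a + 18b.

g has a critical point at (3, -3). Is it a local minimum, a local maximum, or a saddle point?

The mixed partial ∂²g/∂a∂b is 0, so the Hessian at any point is diag(g_aa, g_bb) = diag(6(2a - 1), -12(b + 1)).
At (3, -3): H = diag(30, 24).
Both eigenvalues are positive, so H is positive definite: a local minimum.

local minimum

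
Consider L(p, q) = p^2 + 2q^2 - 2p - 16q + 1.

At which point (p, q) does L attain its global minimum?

(1, 4)

L(p,q) separates as A(p) + B(q) + 1, so its minimum is min A + min B + 1.
A'(p) = 2p - 2 vanishes at p ∈ {1}; B'(q) = 4q - 16 vanishes at q ∈ {4}.
Local minima of A (where A''>0): A(1)=-1. Local minima of B: B(4)=-32.
So the global minimum of L is A(1) + B(4) + 1 = -1 − 32 + 1 = -32, attained at (1, 4).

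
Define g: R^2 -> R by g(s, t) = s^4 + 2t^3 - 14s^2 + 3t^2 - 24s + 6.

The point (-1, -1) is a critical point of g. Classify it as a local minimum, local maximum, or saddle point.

The mixed partial ∂²g/∂s∂t is 0, so the Hessian at any point is diag(g_ss, g_tt) = diag(4(3s^2 - 7), 6(2t + 1)).
At (-1, -1): H = diag(-16, -6).
Both eigenvalues are negative, so H is negative definite: a local maximum.

local maximum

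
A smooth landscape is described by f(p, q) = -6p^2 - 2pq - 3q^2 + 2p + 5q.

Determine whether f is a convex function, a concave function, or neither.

concave

f is quadratic, so its Hessian is the constant matrix H = [[-12, -2], [-2, -6]].
det(H) = 68, tr(H) = -18.
det(H) > 0 and tr(H) < 0, so H is negative definite everywhere: concave.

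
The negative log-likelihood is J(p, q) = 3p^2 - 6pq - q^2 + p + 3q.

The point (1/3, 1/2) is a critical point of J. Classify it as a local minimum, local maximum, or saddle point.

saddle point

The Hessian of J is constant: H = [[6, -6], [-6, -2]].
det(H) = 6·(-2) − (-6)² = -48.
Since det(H) < 0, H is indefinite and the critical point is a saddle point.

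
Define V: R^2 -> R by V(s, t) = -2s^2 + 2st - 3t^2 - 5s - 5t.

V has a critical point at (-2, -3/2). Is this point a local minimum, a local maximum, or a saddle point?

local maximum

The Hessian of V is constant: H = [[-4, 2], [2, -6]].
det(H) = (-4)·(-6) − 2² = 20.
det(H) > 0 and tr(H) = -10 < 0, so H is negative definite and the point is a local maximum.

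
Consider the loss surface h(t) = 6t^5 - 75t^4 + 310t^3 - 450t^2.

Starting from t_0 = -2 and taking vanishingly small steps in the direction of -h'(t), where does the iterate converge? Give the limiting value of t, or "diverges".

h'(t) = 30t(t - 5)(t - 3)(t - 2), so h'(-2) = 8400.
Gradient descent moves in the -h' direction, i.e. t is decreasing.
There is no critical point below t=-2, and h' keeps the same sign, so the iterate runs off to −∞.

diverges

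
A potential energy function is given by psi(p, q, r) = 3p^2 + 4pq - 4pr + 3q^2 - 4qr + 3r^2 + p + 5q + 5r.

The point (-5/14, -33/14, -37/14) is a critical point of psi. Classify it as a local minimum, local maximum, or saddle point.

local minimum

The Hessian is constant: H = [[6, 4, -4], [4, 6, -4], [-4, -4, 6]].
Leading principal minors: Δ₁ = 6, Δ₂ = 20, Δ₃ = 56.
All leading minors are positive, so H is positive definite: a local minimum.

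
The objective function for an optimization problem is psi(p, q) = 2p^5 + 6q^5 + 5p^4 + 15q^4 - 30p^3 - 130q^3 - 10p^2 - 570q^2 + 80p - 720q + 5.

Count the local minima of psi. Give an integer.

psi separates as a function of p plus a function of q, so ∇psi=0 decouples.
∂psi/∂p = 10(p - 2)(p - 1)(p + 1)(p + 4) = 0 at p ∈ {-4, -1, 1, 2}; ∂psi/∂q = 30(q - 4)(q + 1)(q + 2)(q + 3) = 0 at q ∈ {-3, -2, -1, 4}.
The Hessian is diagonal: diag(psi_pp, psi_qq). Second derivatives: psi_pp(-4)=-900, psi_pp(-1)=180, psi_pp(1)=-100, psi_pp(2)=180; psi_qq(-3)=-420, psi_qq(-2)=180, psi_qq(-1)=-300, psi_qq(4)=6300.
Local minima occur where both diagonal entries positive: (-1, -2), (-1, 4), (2, -2), (2, 4). Count: 4.

4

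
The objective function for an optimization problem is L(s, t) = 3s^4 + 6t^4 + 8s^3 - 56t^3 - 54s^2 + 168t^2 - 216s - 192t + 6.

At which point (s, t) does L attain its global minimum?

L(s,t) separates as P(s) + Q(t) + 6, so its minimum is min P + min Q + 6.
P'(s) = 12(s - 3)(s + 2)(s + 3) vanishes at s ∈ {-3, -2, 3}; Q'(t) = 24(t - 4)(t - 2)(t - 1) vanishes at t ∈ {1, 2, 4}.
Local minima of P (where P''>0): P(-3)=189, P(3)=-675. Local minima of Q: Q(1)=-74, Q(4)=-128.
So the global minimum of L is P(3) + Q(4) + 6 = -675 − 128 + 6 = -797, attained at (3, 4).

(3, 4)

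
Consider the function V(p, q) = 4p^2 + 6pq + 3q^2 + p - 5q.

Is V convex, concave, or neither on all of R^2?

convex

V is quadratic, so its Hessian is the constant matrix H = [[8, 6], [6, 6]].
det(H) = 12, tr(H) = 14.
det(H) > 0 and tr(H) > 0, so H is positive definite everywhere: convex.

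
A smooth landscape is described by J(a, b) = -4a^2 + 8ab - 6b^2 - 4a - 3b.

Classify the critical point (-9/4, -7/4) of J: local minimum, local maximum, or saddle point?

local maximum

The Hessian of J is constant: H = [[-8, 8], [8, -12]].
det(H) = (-8)·(-12) − 8² = 32.
det(H) > 0 and tr(H) = -20 < 0, so H is negative definite and the point is a local maximum.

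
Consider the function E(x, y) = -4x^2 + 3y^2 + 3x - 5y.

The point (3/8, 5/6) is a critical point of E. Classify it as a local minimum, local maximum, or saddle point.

The Hessian of E is constant: H = [[-8, 0], [0, 6]].
det(H) = (-8)·6 − 0² = -48.
Since det(H) < 0, H is indefinite and the critical point is a saddle point.

saddle point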